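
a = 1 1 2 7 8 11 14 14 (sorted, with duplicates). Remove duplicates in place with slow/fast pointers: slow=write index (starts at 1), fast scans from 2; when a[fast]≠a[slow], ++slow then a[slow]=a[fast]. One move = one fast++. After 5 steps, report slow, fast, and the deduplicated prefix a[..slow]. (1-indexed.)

slow=5, fast=7, prefix=[1, 2, 7, 8, 11]

slow=1 fast=2: a[fast]=1=a[slow] dup, fast++
slow=1 fast=3: a[fast]=2≠a[slow]=1 write a[2]=2, slow++,fast++
slow=2 fast=4: a[fast]=7≠a[slow]=2 write a[3]=7, slow++,fast++
slow=3 fast=5: a[fast]=8≠a[slow]=7 write a[4]=8, slow++,fast++
slow=4 fast=6: a[fast]=11≠a[slow]=8 write a[5]=11, slow++,fast++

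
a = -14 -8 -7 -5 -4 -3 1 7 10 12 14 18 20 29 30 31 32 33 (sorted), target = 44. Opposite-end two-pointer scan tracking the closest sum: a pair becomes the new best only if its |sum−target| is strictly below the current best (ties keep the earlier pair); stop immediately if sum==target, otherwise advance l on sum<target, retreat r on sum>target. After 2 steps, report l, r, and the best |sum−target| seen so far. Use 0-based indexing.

[0,17] -14+33=19 d=25 * → l++
[1,17] -8+33=25 d=19 * → l++

l=2, r=17, best |Δ|=19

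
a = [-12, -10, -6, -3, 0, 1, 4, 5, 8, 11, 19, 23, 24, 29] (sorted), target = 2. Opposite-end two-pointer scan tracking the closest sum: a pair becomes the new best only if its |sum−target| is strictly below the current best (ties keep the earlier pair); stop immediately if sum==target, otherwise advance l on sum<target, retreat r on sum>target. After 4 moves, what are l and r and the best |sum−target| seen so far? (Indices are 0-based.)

l=0, r=9, best |Δ|=5

[0,13] -12+29=17 d=15 * → r--
[0,12] -12+24=12 d=10 * → r--
[0,11] -12+23=11 d=9 * → r--
[0,10] -12+19=7 d=5 * → r--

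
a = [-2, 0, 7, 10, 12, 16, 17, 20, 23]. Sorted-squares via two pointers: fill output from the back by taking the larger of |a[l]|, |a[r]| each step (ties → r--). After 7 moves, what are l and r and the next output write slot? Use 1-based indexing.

l=1 r=9: |-2|<=|23| out[9]=529, r--
l=1 r=8: |-2|<=|20| out[8]=400, r--
l=1 r=7: |-2|<=|17| out[7]=289, r--
l=1 r=6: |-2|<=|16| out[6]=256, r--
l=1 r=5: |-2|<=|12| out[5]=144, r--
l=1 r=4: |-2|<=|10| out[4]=100, r--
l=1 r=3: |-2|<=|7| out[3]=49, r--

l=1, r=2, next write slot=2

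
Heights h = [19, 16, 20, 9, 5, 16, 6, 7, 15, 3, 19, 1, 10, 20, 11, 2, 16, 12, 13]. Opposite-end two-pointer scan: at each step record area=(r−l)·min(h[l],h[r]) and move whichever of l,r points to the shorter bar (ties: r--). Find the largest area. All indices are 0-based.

max area = 256

[0,18] min(19,13)*18=234 best=234 * → r--
[0,17] min(19,12)*17=204 best=234 → r--
[0,16] min(19,16)*16=256 best=256 * → r--
[0,15] min(19,2)*15=30 best=256 → r--
[0,14] min(19,11)*14=154 best=256 → r--
[0,13] min(19,20)*13=247 best=256 → l++
[1,13] min(16,20)*12=192 best=256 → l++
[2,13] min(20,20)*11=220 best=256 → r--
[2,12] min(20,10)*10=100 best=256 → r--
[2,11] min(20,1)*9=9 best=256 → r--
[2,10] min(20,19)*8=152 best=256 → r--
[2,9] min(20,3)*7=21 best=256 → r--
[2,8] min(20,15)*6=90 best=256 → r--
[2,7] min(20,7)*5=35 best=256 → r--
[2,6] min(20,6)*4=24 best=256 → r--
[2,5] min(20,16)*3=48 best=256 → r--
[2,4] min(20,5)*2=10 best=256 → r--
[2,3] min(20,9)*1=9 best=256 → r--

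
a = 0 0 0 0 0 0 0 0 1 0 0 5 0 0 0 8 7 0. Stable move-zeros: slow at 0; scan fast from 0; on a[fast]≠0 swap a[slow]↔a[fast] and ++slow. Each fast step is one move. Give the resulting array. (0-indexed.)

[1, 5, 8, 7, 0, 0, 0, 0, 0, 0, 0, 0, 0, 0, 0, 0, 0, 0]

(s=0,f=0) a[fast]=0 → fast++
(s=0,f=1) a[fast]=0 → fast++
(s=0,f=2) a[fast]=0 → fast++
(s=0,f=3) a[fast]=0 → fast++
(s=0,f=4) a[fast]=0 → fast++
(s=0,f=5) a[fast]=0 → fast++
(s=0,f=6) a[fast]=0 → fast++
(s=0,f=7) a[fast]=0 → fast++
(s=0,f=8) a[fast]=1≠0 swap→a[0]=1 → slow++,fast++
(s=1,f=9) a[fast]=0 → fast++
(s=1,f=10) a[fast]=0 → fast++
(s=1,f=11) a[fast]=5≠0 swap→a[1]=5 → slow++,fast++
(s=2,f=12) a[fast]=0 → fast++
(s=2,f=13) a[fast]=0 → fast++
(s=2,f=14) a[fast]=0 → fast++
(s=2,f=15) a[fast]=8≠0 swap→a[2]=8 → slow++,fast++
(s=3,f=16) a[fast]=7≠0 swap→a[3]=7 → slow++,fast++
(s=4,f=17) a[fast]=0 → fast++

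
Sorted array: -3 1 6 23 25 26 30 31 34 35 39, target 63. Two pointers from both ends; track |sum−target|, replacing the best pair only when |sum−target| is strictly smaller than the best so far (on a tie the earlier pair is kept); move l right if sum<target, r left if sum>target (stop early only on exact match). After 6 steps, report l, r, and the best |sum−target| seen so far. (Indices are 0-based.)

l=5, r=9, best |Δ|=1

[0,10] -3+39=36 d=27 * → l++
[1,10] 1+39=40 d=23 * → l++
[2,10] 6+39=45 d=18 * → l++
[3,10] 23+39=62 d=1 * → l++
[4,10] 25+39=64 d=1 → r--
[4,9] 25+35=60 d=3 → l++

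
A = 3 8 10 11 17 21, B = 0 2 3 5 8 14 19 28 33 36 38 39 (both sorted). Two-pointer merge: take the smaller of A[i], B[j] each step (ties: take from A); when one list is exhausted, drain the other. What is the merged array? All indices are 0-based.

[0, 2, 3, 3, 5, 8, 8, 10, 11, 14, 17, 19, 21, 28, 33, 36, 38, 39]

[i=0,j=0] A[i]=3>B[j]=0 take 0 → j++
[i=0,j=1] A[i]=3>B[j]=2 take 2 → j++
[i=0,j=2] A[i]=3<=B[j]=3 take 3 → i++
[i=1,j=2] A[i]=8>B[j]=3 take 3 → j++
[i=1,j=3] A[i]=8>B[j]=5 take 5 → j++
[i=1,j=4] A[i]=8<=B[j]=8 take 8 → i++
[i=2,j=4] A[i]=10>B[j]=8 take 8 → j++
[i=2,j=5] A[i]=10<=B[j]=14 take 10 → i++
[i=3,j=5] A[i]=11<=B[j]=14 take 11 → i++
[i=4,j=5] A[i]=17>B[j]=14 take 14 → j++
[i=4,j=6] A[i]=17<=B[j]=19 take 17 → i++
[i=5,j=6] A[i]=21>B[j]=19 take 19 → j++
[i=5,j=7] A[i]=21<=B[j]=28 take 21 → i++
[i=6,j=7] A done, take B[j]=28 → j++
[i=6,j=8] A done, take B[j]=33 → j++
[i=6,j=9] A done, take B[j]=36 → j++
[i=6,j=10] A done, take B[j]=38 → j++
[i=6,j=11] A done, take B[j]=39 → j++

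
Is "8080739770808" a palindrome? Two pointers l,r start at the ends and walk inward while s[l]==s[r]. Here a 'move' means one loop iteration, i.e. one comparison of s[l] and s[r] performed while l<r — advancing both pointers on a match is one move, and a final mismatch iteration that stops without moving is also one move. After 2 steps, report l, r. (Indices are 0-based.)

l=2, r=10

l=0 r=12: '8'=='8', l++,r--
l=1 r=11: '0'=='0', l++,r--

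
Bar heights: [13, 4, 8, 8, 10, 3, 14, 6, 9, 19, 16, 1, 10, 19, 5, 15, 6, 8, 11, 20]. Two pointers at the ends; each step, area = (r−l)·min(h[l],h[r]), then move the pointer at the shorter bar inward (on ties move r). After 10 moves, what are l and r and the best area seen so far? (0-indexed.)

l=10, r=19, best area=247

l=0 r=19: min(13,20)*19=247 best=247 *, l++
l=1 r=19: min(4,20)*18=72 best=247, l++
l=2 r=19: min(8,20)*17=136 best=247, l++
l=3 r=19: min(8,20)*16=128 best=247, l++
l=4 r=19: min(10,20)*15=150 best=247, l++
l=5 r=19: min(3,20)*14=42 best=247, l++
l=6 r=19: min(14,20)*13=182 best=247, l++
l=7 r=19: min(6,20)*12=72 best=247, l++
l=8 r=19: min(9,20)*11=99 best=247, l++
l=9 r=19: min(19,20)*10=190 best=247, l++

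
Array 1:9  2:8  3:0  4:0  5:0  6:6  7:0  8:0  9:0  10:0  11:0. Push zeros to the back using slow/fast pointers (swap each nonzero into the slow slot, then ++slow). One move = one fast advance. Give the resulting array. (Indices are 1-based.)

[9, 8, 6, 0, 0, 0, 0, 0, 0, 0, 0]

(s=1,f=1) a[fast]=9≠0 swap→a[1]=9 → slow++,fast++
(s=2,f=2) a[fast]=8≠0 swap→a[2]=8 → slow++,fast++
(s=3,f=3) a[fast]=0 → fast++
(s=3,f=4) a[fast]=0 → fast++
(s=3,f=5) a[fast]=0 → fast++
(s=3,f=6) a[fast]=6≠0 swap→a[3]=6 → slow++,fast++
(s=4,f=7) a[fast]=0 → fast++
(s=4,f=8) a[fast]=0 → fast++
(s=4,f=9) a[fast]=0 → fast++
(s=4,f=10) a[fast]=0 → fast++
(s=4,f=11) a[fast]=0 → fast++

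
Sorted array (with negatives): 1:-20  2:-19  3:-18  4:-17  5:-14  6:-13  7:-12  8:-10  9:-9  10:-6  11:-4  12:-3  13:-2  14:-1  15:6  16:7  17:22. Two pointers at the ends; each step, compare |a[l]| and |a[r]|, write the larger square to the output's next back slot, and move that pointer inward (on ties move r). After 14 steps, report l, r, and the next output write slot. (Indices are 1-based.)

l=12, r=14, next write slot=3

[1,17] |-20|<=|22| out[17]=484 → r--
[1,16] |-20|>|7| out[16]=400 → l++
[2,16] |-19|>|7| out[15]=361 → l++
[3,16] |-18|>|7| out[14]=324 → l++
[4,16] |-17|>|7| out[13]=289 → l++
[5,16] |-14|>|7| out[12]=196 → l++
[6,16] |-13|>|7| out[11]=169 → l++
[7,16] |-12|>|7| out[10]=144 → l++
[8,16] |-10|>|7| out[9]=100 → l++
[9,16] |-9|>|7| out[8]=81 → l++
[10,16] |-6|<=|7| out[7]=49 → r--
[10,15] |-6|<=|6| out[6]=36 → r--
[10,14] |-6|>|-1| out[5]=36 → l++
[11,14] |-4|>|-1| out[4]=16 → l++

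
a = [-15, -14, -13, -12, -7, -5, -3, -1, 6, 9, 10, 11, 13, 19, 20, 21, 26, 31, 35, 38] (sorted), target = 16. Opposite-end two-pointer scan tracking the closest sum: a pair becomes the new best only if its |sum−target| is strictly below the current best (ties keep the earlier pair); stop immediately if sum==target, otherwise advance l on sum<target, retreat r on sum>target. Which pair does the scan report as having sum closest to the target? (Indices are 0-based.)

[0,19] -15+38=23 d=7 * → r--
[0,18] -15+35=20 d=4 * → r--
[0,17] -15+31=16 d=0 * → stop

pair (-15, 31) with sum 16 (|Δ|=0)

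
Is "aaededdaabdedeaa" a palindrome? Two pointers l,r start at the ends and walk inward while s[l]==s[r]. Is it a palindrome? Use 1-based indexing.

l=1 r=16: 'a'=='a', l++,r--
l=2 r=15: 'a'=='a', l++,r--
l=3 r=14: 'e'=='e', l++,r--
l=4 r=13: 'd'=='d', l++,r--
l=5 r=12: 'e'=='e', l++,r--
l=6 r=11: 'd'=='d', l++,r--
l=7 r=10: 'd'!='b', stop

not a palindrome (mismatch at 7,10)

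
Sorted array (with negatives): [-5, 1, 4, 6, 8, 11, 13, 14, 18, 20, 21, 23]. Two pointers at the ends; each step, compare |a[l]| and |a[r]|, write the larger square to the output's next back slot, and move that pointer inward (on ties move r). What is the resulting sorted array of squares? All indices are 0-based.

[1, 16, 25, 36, 64, 121, 169, 196, 324, 400, 441, 529]

[0,11] |-5|<=|23| out[11]=529 → r--
[0,10] |-5|<=|21| out[10]=441 → r--
[0,9] |-5|<=|20| out[9]=400 → r--
[0,8] |-5|<=|18| out[8]=324 → r--
[0,7] |-5|<=|14| out[7]=196 → r--
[0,6] |-5|<=|13| out[6]=169 → r--
[0,5] |-5|<=|11| out[5]=121 → r--
[0,4] |-5|<=|8| out[4]=64 → r--
[0,3] |-5|<=|6| out[3]=36 → r--
[0,2] |-5|>|4| out[2]=25 → l++
[1,2] |1|<=|4| out[1]=16 → r--
[1,1] |1|<=|1| out[0]=1 → r--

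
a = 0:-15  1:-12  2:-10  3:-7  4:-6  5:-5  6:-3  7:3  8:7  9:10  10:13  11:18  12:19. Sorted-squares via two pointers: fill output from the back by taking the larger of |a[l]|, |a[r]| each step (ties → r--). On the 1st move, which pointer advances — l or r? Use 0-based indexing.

r

[0,12] |-15|<=|19| out[12]=361 → r--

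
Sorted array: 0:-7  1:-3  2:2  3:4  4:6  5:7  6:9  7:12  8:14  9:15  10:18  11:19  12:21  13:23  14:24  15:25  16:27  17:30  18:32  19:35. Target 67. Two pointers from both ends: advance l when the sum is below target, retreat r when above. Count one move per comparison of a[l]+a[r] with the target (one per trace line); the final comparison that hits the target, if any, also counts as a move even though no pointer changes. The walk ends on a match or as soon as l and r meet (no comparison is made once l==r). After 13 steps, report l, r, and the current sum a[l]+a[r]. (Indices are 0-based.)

[0,19] -7+35=28 <67 → l++
[1,19] -3+35=32 <67 → l++
[2,19] 2+35=37 <67 → l++
[3,19] 4+35=39 <67 → l++
[4,19] 6+35=41 <67 → l++
[5,19] 7+35=42 <67 → l++
[6,19] 9+35=44 <67 → l++
[7,19] 12+35=47 <67 → l++
[8,19] 14+35=49 <67 → l++
[9,19] 15+35=50 <67 → l++
[10,19] 18+35=53 <67 → l++
[11,19] 19+35=54 <67 → l++
[12,19] 21+35=56 <67 → l++

l=13, r=19, sum=58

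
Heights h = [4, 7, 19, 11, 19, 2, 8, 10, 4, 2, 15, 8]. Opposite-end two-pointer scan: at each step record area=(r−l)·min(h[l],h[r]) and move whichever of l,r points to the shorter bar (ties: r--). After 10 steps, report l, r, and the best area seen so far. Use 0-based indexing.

l=2, r=3, best area=120

[0,11] min(4,8)*11=44 best=44 * → l++
[1,11] min(7,8)*10=70 best=70 * → l++
[2,11] min(19,8)*9=72 best=72 * → r--
[2,10] min(19,15)*8=120 best=120 * → r--
[2,9] min(19,2)*7=14 best=120 → r--
[2,8] min(19,4)*6=24 best=120 → r--
[2,7] min(19,10)*5=50 best=120 → r--
[2,6] min(19,8)*4=32 best=120 → r--
[2,5] min(19,2)*3=6 best=120 → r--
[2,4] min(19,19)*2=38 best=120 → r--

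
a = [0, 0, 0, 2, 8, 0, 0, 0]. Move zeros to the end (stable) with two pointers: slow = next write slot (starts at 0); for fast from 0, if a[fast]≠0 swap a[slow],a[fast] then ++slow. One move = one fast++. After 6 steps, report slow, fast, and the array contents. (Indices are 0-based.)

slow=2, fast=6, a=[2, 8, 0, 0, 0, 0, 0, 0]

(s=0,f=0) a[fast]=0 → fast++
(s=0,f=1) a[fast]=0 → fast++
(s=0,f=2) a[fast]=0 → fast++
(s=0,f=3) a[fast]=2≠0 swap→a[0]=2 → slow++,fast++
(s=1,f=4) a[fast]=8≠0 swap→a[1]=8 → slow++,fast++
(s=2,f=5) a[fast]=0 → fast++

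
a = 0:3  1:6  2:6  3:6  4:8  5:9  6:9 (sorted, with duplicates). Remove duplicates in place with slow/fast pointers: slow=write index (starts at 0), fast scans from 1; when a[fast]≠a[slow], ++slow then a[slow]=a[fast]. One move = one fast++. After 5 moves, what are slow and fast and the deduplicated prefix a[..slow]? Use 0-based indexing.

slow=3, fast=6, prefix=[3, 6, 8, 9]

slow=0 fast=1: a[fast]=6≠a[slow]=3 write a[1]=6, slow++,fast++
slow=1 fast=2: a[fast]=6=a[slow] dup, fast++
slow=1 fast=3: a[fast]=6=a[slow] dup, fast++
slow=1 fast=4: a[fast]=8≠a[slow]=6 write a[2]=8, slow++,fast++
slow=2 fast=5: a[fast]=9≠a[slow]=8 write a[3]=9, slow++,fast++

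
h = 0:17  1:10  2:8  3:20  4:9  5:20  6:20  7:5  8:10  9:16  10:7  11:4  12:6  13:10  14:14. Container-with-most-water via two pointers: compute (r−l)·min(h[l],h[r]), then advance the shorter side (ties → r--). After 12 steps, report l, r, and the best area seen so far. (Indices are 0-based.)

[0,14] min(17,14)*14=196 best=196 * → r--
[0,13] min(17,10)*13=130 best=196 → r--
[0,12] min(17,6)*12=72 best=196 → r--
[0,11] min(17,4)*11=44 best=196 → r--
[0,10] min(17,7)*10=70 best=196 → r--
[0,9] min(17,16)*9=144 best=196 → r--
[0,8] min(17,10)*8=80 best=196 → r--
[0,7] min(17,5)*7=35 best=196 → r--
[0,6] min(17,20)*6=102 best=196 → l++
[1,6] min(10,20)*5=50 best=196 → l++
[2,6] min(8,20)*4=32 best=196 → l++
[3,6] min(20,20)*3=60 best=196 → r--

l=3, r=5, best area=196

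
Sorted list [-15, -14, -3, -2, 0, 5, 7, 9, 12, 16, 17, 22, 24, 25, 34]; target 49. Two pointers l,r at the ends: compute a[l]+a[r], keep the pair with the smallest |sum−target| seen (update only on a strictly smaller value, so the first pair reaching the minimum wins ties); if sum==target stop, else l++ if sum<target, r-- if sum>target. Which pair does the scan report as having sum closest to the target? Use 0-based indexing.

pair (24, 25) with sum 49 (|Δ|=0)

l=0 r=14: -15+34=19 d=30 *, l++
l=1 r=14: -14+34=20 d=29 *, l++
l=2 r=14: -3+34=31 d=18 *, l++
l=3 r=14: -2+34=32 d=17 *, l++
l=4 r=14: 0+34=34 d=15 *, l++
l=5 r=14: 5+34=39 d=10 *, l++
l=6 r=14: 7+34=41 d=8 *, l++
l=7 r=14: 9+34=43 d=6 *, l++
l=8 r=14: 12+34=46 d=3 *, l++
l=9 r=14: 16+34=50 d=1 *, r--
l=9 r=13: 16+25=41 d=8, l++
l=10 r=13: 17+25=42 d=7, l++
l=11 r=13: 22+25=47 d=2, l++
l=12 r=13: 24+25=49 d=0 *, stop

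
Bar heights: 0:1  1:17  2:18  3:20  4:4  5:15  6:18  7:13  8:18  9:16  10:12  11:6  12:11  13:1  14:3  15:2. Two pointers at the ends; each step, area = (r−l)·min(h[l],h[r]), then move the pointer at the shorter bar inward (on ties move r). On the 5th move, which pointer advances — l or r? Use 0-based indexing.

r

l=0 r=15: min(1,2)*15=15 best=15 *, l++
l=1 r=15: min(17,2)*14=28 best=28 *, r--
l=1 r=14: min(17,3)*13=39 best=39 *, r--
l=1 r=13: min(17,1)*12=12 best=39, r--
l=1 r=12: min(17,11)*11=121 best=121 *, r--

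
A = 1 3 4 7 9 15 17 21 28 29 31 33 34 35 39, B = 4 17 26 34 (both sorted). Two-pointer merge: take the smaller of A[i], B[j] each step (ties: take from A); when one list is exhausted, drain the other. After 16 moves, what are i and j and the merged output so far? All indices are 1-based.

i=1 j=1: A[i]=1<=B[j]=4 take 1, i++
i=2 j=1: A[i]=3<=B[j]=4 take 3, i++
i=3 j=1: A[i]=4<=B[j]=4 take 4, i++
i=4 j=1: A[i]=7>B[j]=4 take 4, j++
i=4 j=2: A[i]=7<=B[j]=17 take 7, i++
i=5 j=2: A[i]=9<=B[j]=17 take 9, i++
i=6 j=2: A[i]=15<=B[j]=17 take 15, i++
i=7 j=2: A[i]=17<=B[j]=17 take 17, i++
i=8 j=2: A[i]=21>B[j]=17 take 17, j++
i=8 j=3: A[i]=21<=B[j]=26 take 21, i++
i=9 j=3: A[i]=28>B[j]=26 take 26, j++
i=9 j=4: A[i]=28<=B[j]=34 take 28, i++
i=10 j=4: A[i]=29<=B[j]=34 take 29, i++
i=11 j=4: A[i]=31<=B[j]=34 take 31, i++
i=12 j=4: A[i]=33<=B[j]=34 take 33, i++
i=13 j=4: A[i]=34<=B[j]=34 take 34, i++

i=14, j=4, merged so far=[1, 3, 4, 4, 7, 9, 15, 17, 17, 21, 26, 28, 29, 31, 33, 34]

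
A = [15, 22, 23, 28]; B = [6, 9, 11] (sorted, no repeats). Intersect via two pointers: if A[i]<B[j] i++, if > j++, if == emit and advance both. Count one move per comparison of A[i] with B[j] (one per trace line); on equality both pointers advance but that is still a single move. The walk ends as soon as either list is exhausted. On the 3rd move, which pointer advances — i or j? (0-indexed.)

j

[i=0,j=0] 15>6 → j++
[i=0,j=1] 15>9 → j++
[i=0,j=2] 15>11 → j++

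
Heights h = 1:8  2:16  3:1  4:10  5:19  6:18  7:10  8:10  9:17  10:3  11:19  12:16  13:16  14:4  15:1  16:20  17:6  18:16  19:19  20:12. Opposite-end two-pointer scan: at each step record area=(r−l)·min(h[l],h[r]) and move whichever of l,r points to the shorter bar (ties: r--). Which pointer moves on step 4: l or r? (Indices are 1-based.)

[1,20] min(8,12)*19=152 best=152 * → l++
[2,20] min(16,12)*18=216 best=216 * → r--
[2,19] min(16,19)*17=272 best=272 * → l++
[3,19] min(1,19)*16=16 best=272 → l++

l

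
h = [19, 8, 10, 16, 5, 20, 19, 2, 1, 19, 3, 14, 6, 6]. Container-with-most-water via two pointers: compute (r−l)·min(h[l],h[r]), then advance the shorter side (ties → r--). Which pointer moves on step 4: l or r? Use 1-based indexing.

r

[1,14] min(19,6)*13=78 best=78 * → r--
[1,13] min(19,6)*12=72 best=78 → r--
[1,12] min(19,14)*11=154 best=154 * → r--
[1,11] min(19,3)*10=30 best=154 → r--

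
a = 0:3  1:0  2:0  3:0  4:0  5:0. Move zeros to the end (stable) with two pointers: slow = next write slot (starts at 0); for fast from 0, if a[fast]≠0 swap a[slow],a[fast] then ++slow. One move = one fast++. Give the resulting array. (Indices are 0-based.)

(s=0,f=0) a[fast]=3≠0 swap→a[0]=3 → slow++,fast++
(s=1,f=1) a[fast]=0 → fast++
(s=1,f=2) a[fast]=0 → fast++
(s=1,f=3) a[fast]=0 → fast++
(s=1,f=4) a[fast]=0 → fast++
(s=1,f=5) a[fast]=0 → fast++

[3, 0, 0, 0, 0, 0]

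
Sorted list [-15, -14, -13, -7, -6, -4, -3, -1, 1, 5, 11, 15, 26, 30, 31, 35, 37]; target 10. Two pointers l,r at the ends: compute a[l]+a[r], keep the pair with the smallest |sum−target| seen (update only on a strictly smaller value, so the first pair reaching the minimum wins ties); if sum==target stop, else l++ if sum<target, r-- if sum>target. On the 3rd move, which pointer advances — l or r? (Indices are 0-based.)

l=0 r=16: -15+37=22 d=12 *, r--
l=0 r=15: -15+35=20 d=10 *, r--
l=0 r=14: -15+31=16 d=6 *, r--

r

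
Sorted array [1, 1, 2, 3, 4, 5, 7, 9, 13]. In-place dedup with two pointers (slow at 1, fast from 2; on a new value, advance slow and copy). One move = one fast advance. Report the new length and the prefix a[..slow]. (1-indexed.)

length 8; prefix = [1, 2, 3, 4, 5, 7, 9, 13]

slow=1 fast=2: a[fast]=1=a[slow] dup, fast++
slow=1 fast=3: a[fast]=2≠a[slow]=1 write a[2]=2, slow++,fast++
slow=2 fast=4: a[fast]=3≠a[slow]=2 write a[3]=3, slow++,fast++
slow=3 fast=5: a[fast]=4≠a[slow]=3 write a[4]=4, slow++,fast++
slow=4 fast=6: a[fast]=5≠a[slow]=4 write a[5]=5, slow++,fast++
slow=5 fast=7: a[fast]=7≠a[slow]=5 write a[6]=7, slow++,fast++
slow=6 fast=8: a[fast]=9≠a[slow]=7 write a[7]=9, slow++,fast++
slow=7 fast=9: a[fast]=13≠a[slow]=9 write a[8]=13, slow++,fast++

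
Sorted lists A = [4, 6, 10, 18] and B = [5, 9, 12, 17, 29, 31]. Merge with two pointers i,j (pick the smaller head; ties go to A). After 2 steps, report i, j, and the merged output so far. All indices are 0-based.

i=1, j=1, merged so far=[4, 5]

[i=0,j=0] A[i]=4<=B[j]=5 take 4 → i++
[i=1,j=0] A[i]=6>B[j]=5 take 5 → j++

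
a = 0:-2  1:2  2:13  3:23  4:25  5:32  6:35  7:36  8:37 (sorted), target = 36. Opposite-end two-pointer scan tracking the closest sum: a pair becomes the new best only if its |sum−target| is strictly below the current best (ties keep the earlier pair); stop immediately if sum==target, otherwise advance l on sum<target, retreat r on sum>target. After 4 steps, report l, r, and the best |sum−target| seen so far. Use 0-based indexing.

[0,8] -2+37=35 d=1 * → l++
[1,8] 2+37=39 d=3 → r--
[1,7] 2+36=38 d=2 → r--
[1,6] 2+35=37 d=1 → r--

l=1, r=5, best |Δ|=1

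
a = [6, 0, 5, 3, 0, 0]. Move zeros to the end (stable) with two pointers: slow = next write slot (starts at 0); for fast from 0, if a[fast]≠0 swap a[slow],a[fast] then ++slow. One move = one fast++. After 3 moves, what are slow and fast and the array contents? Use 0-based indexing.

slow=0 fast=0: a[fast]=6≠0 swap→a[0]=6, slow++,fast++
slow=1 fast=1: a[fast]=0, fast++
slow=1 fast=2: a[fast]=5≠0 swap→a[1]=5, slow++,fast++

slow=2, fast=3, a=[6, 5, 0, 3, 0, 0]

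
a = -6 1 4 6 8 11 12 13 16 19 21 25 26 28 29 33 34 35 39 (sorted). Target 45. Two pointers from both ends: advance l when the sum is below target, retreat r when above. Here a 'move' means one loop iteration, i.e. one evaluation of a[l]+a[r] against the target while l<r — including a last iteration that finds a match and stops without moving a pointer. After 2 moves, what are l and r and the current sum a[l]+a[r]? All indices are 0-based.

l=2, r=18, sum=43

[0,18] -6+39=33 <45 → l++
[1,18] 1+39=40 <45 → l++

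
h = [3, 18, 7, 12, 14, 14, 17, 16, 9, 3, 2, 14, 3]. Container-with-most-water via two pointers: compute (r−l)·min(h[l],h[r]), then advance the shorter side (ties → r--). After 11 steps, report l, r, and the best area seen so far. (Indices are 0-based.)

l=1, r=2, best area=140

[0,12] min(3,3)*12=36 best=36 * → r--
[0,11] min(3,14)*11=33 best=36 → l++
[1,11] min(18,14)*10=140 best=140 * → r--
[1,10] min(18,2)*9=18 best=140 → r--
[1,9] min(18,3)*8=24 best=140 → r--
[1,8] min(18,9)*7=63 best=140 → r--
[1,7] min(18,16)*6=96 best=140 → r--
[1,6] min(18,17)*5=85 best=140 → r--
[1,5] min(18,14)*4=56 best=140 → r--
[1,4] min(18,14)*3=42 best=140 → r--
[1,3] min(18,12)*2=24 best=140 → r--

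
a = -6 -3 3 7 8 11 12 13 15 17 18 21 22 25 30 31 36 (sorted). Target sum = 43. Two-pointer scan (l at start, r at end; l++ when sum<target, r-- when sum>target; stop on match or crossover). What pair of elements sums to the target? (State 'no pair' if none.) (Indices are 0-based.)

[0,16] -6+36=30 <43 → l++
[1,16] -3+36=33 <43 → l++
[2,16] 3+36=39 <43 → l++
[3,16] 7+36=43 → found

(7, 36)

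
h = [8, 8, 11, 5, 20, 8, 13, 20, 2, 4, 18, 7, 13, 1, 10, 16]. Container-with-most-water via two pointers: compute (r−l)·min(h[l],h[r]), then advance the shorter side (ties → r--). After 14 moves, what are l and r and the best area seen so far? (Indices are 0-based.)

[0,15] min(8,16)*15=120 best=120 * → l++
[1,15] min(8,16)*14=112 best=120 → l++
[2,15] min(11,16)*13=143 best=143 * → l++
[3,15] min(5,16)*12=60 best=143 → l++
[4,15] min(20,16)*11=176 best=176 * → r--
[4,14] min(20,10)*10=100 best=176 → r--
[4,13] min(20,1)*9=9 best=176 → r--
[4,12] min(20,13)*8=104 best=176 → r--
[4,11] min(20,7)*7=49 best=176 → r--
[4,10] min(20,18)*6=108 best=176 → r--
[4,9] min(20,4)*5=20 best=176 → r--
[4,8] min(20,2)*4=8 best=176 → r--
[4,7] min(20,20)*3=60 best=176 → r--
[4,6] min(20,13)*2=26 best=176 → r--

l=4, r=5, best area=176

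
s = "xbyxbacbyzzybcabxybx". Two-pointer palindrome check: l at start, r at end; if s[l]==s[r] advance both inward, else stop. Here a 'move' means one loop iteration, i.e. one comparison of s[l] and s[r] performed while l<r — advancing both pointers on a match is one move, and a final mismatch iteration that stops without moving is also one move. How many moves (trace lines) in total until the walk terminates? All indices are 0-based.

[0,19] 'x'=='x' → l++,r--
[1,18] 'b'=='b' → l++,r--
[2,17] 'y'=='y' → l++,r--
[3,16] 'x'=='x' → l++,r--
[4,15] 'b'=='b' → l++,r--
[5,14] 'a'=='a' → l++,r--
[6,13] 'c'=='c' → l++,r--
[7,12] 'b'=='b' → l++,r--
[8,11] 'y'=='y' → l++,r--
[9,10] 'z'=='z' → l++,r--

10 moves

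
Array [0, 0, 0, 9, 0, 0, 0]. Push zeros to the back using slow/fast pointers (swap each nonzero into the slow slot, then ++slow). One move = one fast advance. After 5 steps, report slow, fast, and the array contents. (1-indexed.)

(s=1,f=1) a[fast]=0 → fast++
(s=1,f=2) a[fast]=0 → fast++
(s=1,f=3) a[fast]=0 → fast++
(s=1,f=4) a[fast]=9≠0 swap→a[1]=9 → slow++,fast++
(s=2,f=5) a[fast]=0 → fast++

slow=2, fast=6, a=[9, 0, 0, 0, 0, 0, 0]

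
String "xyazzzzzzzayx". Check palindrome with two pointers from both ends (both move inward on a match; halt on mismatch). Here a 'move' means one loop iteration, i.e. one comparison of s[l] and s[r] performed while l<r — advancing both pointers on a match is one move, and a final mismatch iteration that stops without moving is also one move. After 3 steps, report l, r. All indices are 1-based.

l=1 r=13: 'x'=='x', l++,r--
l=2 r=12: 'y'=='y', l++,r--
l=3 r=11: 'a'=='a', l++,r--

l=4, r=10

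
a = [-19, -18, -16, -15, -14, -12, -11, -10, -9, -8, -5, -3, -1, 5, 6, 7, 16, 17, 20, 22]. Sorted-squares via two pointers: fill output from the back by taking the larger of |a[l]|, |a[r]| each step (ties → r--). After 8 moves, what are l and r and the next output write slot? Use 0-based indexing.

l=4, r=15, next write slot=11

l=0 r=19: |-19|<=|22| out[19]=484, r--
l=0 r=18: |-19|<=|20| out[18]=400, r--
l=0 r=17: |-19|>|17| out[17]=361, l++
l=1 r=17: |-18|>|17| out[16]=324, l++
l=2 r=17: |-16|<=|17| out[15]=289, r--
l=2 r=16: |-16|<=|16| out[14]=256, r--
l=2 r=15: |-16|>|7| out[13]=256, l++
l=3 r=15: |-15|>|7| out[12]=225, l++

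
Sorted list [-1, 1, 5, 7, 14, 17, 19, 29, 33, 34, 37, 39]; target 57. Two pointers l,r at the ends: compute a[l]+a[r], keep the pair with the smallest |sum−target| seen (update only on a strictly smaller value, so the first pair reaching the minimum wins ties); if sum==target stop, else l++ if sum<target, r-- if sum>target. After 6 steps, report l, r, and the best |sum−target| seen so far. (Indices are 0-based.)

l=0 r=11: -1+39=38 d=19 *, l++
l=1 r=11: 1+39=40 d=17 *, l++
l=2 r=11: 5+39=44 d=13 *, l++
l=3 r=11: 7+39=46 d=11 *, l++
l=4 r=11: 14+39=53 d=4 *, l++
l=5 r=11: 17+39=56 d=1 *, l++

l=6, r=11, best |Δ|=1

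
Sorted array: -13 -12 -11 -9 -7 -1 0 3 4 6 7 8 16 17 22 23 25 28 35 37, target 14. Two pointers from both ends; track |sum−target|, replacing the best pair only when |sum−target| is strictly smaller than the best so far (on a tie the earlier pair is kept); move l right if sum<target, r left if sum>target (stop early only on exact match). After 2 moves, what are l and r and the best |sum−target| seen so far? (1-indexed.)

l=1, r=18, best |Δ|=8

l=1 r=20: -13+37=24 d=10 *, r--
l=1 r=19: -13+35=22 d=8 *, r--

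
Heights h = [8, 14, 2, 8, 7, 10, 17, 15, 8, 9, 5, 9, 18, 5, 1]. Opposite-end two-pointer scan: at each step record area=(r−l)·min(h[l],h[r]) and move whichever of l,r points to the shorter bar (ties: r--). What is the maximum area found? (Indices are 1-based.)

l=1 r=15: min(8,1)*14=14 best=14 *, r--
l=1 r=14: min(8,5)*13=65 best=65 *, r--
l=1 r=13: min(8,18)*12=96 best=96 *, l++
l=2 r=13: min(14,18)*11=154 best=154 *, l++
l=3 r=13: min(2,18)*10=20 best=154, l++
l=4 r=13: min(8,18)*9=72 best=154, l++
l=5 r=13: min(7,18)*8=56 best=154, l++
l=6 r=13: min(10,18)*7=70 best=154, l++
l=7 r=13: min(17,18)*6=102 best=154, l++
l=8 r=13: min(15,18)*5=75 best=154, l++
l=9 r=13: min(8,18)*4=32 best=154, l++
l=10 r=13: min(9,18)*3=27 best=154, l++
l=11 r=13: min(5,18)*2=10 best=154, l++
l=12 r=13: min(9,18)*1=9 best=154, l++

max area = 154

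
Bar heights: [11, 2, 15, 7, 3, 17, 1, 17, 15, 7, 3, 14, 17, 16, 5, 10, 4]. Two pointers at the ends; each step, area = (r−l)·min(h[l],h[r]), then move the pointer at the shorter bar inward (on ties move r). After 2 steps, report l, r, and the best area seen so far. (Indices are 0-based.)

l=0 r=16: min(11,4)*16=64 best=64 *, r--
l=0 r=15: min(11,10)*15=150 best=150 *, r--

l=0, r=14, best area=150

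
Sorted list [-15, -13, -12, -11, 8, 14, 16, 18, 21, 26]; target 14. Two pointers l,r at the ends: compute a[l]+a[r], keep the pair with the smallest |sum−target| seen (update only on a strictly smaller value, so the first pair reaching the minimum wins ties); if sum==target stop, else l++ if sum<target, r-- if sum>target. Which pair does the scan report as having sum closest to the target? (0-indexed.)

pair (-12, 26) with sum 14 (|Δ|=0)

[0,9] -15+26=11 d=3 * → l++
[1,9] -13+26=13 d=1 * → l++
[2,9] -12+26=14 d=0 * → stop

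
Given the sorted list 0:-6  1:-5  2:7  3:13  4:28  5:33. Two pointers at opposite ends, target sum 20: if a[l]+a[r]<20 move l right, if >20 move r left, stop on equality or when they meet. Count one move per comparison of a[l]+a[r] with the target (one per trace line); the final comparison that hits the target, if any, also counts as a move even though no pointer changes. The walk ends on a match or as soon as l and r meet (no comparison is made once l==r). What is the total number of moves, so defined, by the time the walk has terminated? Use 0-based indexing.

l=0 r=5: -6+33=27 >20, r--
l=0 r=4: -6+28=22 >20, r--
l=0 r=3: -6+13=7 <20, l++
l=1 r=3: -5+13=8 <20, l++
l=2 r=3: 7+13=20, found

5 moves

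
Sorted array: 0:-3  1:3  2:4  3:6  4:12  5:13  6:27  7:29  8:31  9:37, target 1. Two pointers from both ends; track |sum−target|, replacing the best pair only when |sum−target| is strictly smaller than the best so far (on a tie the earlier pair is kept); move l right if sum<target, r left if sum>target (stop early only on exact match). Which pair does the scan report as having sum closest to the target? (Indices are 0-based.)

[0,9] -3+37=34 d=33 * → r--
[0,8] -3+31=28 d=27 * → r--
[0,7] -3+29=26 d=25 * → r--
[0,6] -3+27=24 d=23 * → r--
[0,5] -3+13=10 d=9 * → r--
[0,4] -3+12=9 d=8 * → r--
[0,3] -3+6=3 d=2 * → r--
[0,2] -3+4=1 d=0 * → stop

pair (-3, 4) with sum 1 (|Δ|=0)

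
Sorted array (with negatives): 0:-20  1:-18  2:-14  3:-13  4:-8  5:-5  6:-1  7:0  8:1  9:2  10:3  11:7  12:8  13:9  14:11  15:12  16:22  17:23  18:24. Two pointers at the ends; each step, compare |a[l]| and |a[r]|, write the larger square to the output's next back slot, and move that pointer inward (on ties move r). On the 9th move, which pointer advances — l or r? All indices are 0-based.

[0,18] |-20|<=|24| out[18]=576 → r--
[0,17] |-20|<=|23| out[17]=529 → r--
[0,16] |-20|<=|22| out[16]=484 → r--
[0,15] |-20|>|12| out[15]=400 → l++
[1,15] |-18|>|12| out[14]=324 → l++
[2,15] |-14|>|12| out[13]=196 → l++
[3,15] |-13|>|12| out[12]=169 → l++
[4,15] |-8|<=|12| out[11]=144 → r--
[4,14] |-8|<=|11| out[10]=121 → r--

r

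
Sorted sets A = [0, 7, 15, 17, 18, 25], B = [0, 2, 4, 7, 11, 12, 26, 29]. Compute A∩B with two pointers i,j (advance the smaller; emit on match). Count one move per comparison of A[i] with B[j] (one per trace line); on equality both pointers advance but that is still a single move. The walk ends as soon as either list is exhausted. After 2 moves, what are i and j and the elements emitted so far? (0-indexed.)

[i=0,j=0] 0==0 emit → i++,j++
[i=1,j=1] 7>2 → j++

i=1, j=2, emitted=[0]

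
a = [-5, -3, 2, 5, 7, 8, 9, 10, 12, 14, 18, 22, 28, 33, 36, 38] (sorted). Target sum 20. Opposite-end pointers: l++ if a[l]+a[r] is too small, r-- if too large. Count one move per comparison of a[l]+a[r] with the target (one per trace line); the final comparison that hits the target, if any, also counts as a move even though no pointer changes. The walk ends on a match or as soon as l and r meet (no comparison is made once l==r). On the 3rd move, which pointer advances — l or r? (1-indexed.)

[1,16] -5+38=33 >20 → r--
[1,15] -5+36=31 >20 → r--
[1,14] -5+33=28 >20 → r--

r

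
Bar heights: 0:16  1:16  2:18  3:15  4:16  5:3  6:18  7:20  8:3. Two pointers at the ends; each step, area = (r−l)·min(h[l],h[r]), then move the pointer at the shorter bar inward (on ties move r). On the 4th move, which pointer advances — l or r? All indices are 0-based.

l

[0,8] min(16,3)*8=24 best=24 * → r--
[0,7] min(16,20)*7=112 best=112 * → l++
[1,7] min(16,20)*6=96 best=112 → l++
[2,7] min(18,20)*5=90 best=112 → l++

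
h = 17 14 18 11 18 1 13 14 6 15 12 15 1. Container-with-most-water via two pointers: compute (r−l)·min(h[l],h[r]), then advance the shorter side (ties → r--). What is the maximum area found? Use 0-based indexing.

[0,12] min(17,1)*12=12 best=12 * → r--
[0,11] min(17,15)*11=165 best=165 * → r--
[0,10] min(17,12)*10=120 best=165 → r--
[0,9] min(17,15)*9=135 best=165 → r--
[0,8] min(17,6)*8=48 best=165 → r--
[0,7] min(17,14)*7=98 best=165 → r--
[0,6] min(17,13)*6=78 best=165 → r--
[0,5] min(17,1)*5=5 best=165 → r--
[0,4] min(17,18)*4=68 best=165 → l++
[1,4] min(14,18)*3=42 best=165 → l++
[2,4] min(18,18)*2=36 best=165 → r--
[2,3] min(18,11)*1=11 best=165 → r--

max area = 165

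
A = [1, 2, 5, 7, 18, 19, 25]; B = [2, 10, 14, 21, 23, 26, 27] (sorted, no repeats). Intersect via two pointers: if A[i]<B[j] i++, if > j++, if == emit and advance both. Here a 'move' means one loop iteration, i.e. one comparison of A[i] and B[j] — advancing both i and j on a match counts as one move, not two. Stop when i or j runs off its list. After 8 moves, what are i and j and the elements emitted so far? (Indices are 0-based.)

[i=0,j=0] 1<2 → i++
[i=1,j=0] 2==2 emit → i++,j++
[i=2,j=1] 5<10 → i++
[i=3,j=1] 7<10 → i++
[i=4,j=1] 18>10 → j++
[i=4,j=2] 18>14 → j++
[i=4,j=3] 18<21 → i++
[i=5,j=3] 19<21 → i++

i=6, j=3, emitted=[2]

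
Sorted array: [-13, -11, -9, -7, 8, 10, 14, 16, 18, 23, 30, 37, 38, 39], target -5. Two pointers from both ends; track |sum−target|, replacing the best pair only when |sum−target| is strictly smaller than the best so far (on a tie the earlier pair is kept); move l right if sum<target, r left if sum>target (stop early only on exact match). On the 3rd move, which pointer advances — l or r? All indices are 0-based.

[0,13] -13+39=26 d=31 * → r--
[0,12] -13+38=25 d=30 * → r--
[0,11] -13+37=24 d=29 * → r--

r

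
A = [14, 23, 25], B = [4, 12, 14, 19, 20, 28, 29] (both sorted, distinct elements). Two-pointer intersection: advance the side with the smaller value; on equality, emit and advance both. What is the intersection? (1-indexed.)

[i=1,j=1] 14>4 → j++
[i=1,j=2] 14>12 → j++
[i=1,j=3] 14==14 emit → i++,j++
[i=2,j=4] 23>19 → j++
[i=2,j=5] 23>20 → j++
[i=2,j=6] 23<28 → i++
[i=3,j=6] 25<28 → i++

intersection = [14]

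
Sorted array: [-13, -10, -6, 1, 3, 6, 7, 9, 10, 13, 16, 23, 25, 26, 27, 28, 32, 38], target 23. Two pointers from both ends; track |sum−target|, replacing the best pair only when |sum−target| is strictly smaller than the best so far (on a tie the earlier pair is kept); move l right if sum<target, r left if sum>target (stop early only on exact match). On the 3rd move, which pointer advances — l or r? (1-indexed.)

[1,18] -13+38=25 d=2 * → r--
[1,17] -13+32=19 d=4 → l++
[2,17] -10+32=22 d=1 * → l++

l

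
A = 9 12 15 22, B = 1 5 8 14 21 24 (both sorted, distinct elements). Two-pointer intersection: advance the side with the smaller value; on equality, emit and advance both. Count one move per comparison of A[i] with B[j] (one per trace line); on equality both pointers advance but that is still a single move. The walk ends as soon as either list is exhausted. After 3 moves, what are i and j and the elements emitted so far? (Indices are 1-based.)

i=1, j=4, emitted=[]

[i=1,j=1] 9>1 → j++
[i=1,j=2] 9>5 → j++
[i=1,j=3] 9>8 → j++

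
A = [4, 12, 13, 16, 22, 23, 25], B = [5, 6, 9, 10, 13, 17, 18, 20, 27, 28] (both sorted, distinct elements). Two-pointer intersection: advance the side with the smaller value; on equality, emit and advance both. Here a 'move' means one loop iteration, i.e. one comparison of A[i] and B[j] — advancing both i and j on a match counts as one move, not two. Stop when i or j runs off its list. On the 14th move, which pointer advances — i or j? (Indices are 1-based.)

i=1 j=1: 4<5, i++
i=2 j=1: 12>5, j++
i=2 j=2: 12>6, j++
i=2 j=3: 12>9, j++
i=2 j=4: 12>10, j++
i=2 j=5: 12<13, i++
i=3 j=5: 13==13 emit, i++,j++
i=4 j=6: 16<17, i++
i=5 j=6: 22>17, j++
i=5 j=7: 22>18, j++
i=5 j=8: 22>20, j++
i=5 j=9: 22<27, i++
i=6 j=9: 23<27, i++
i=7 j=9: 25<27, i++

i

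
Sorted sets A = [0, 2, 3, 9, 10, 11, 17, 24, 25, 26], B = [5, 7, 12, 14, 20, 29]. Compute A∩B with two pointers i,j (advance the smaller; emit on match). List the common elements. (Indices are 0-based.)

intersection = []

i=0 j=0: 0<5, i++
i=1 j=0: 2<5, i++
i=2 j=0: 3<5, i++
i=3 j=0: 9>5, j++
i=3 j=1: 9>7, j++
i=3 j=2: 9<12, i++
i=4 j=2: 10<12, i++
i=5 j=2: 11<12, i++
i=6 j=2: 17>12, j++
i=6 j=3: 17>14, j++
i=6 j=4: 17<20, i++
i=7 j=4: 24>20, j++
i=7 j=5: 24<29, i++
i=8 j=5: 25<29, i++
i=9 j=5: 26<29, i++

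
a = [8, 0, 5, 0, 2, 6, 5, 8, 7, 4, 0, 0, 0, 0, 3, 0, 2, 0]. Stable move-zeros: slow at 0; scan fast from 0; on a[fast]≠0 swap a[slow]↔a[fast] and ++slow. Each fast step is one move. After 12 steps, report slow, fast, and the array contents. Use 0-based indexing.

slow=8, fast=12, a=[8, 5, 2, 6, 5, 8, 7, 4, 0, 0, 0, 0, 0, 0, 3, 0, 2, 0]

(s=0,f=0) a[fast]=8≠0 swap→a[0]=8 → slow++,fast++
(s=1,f=1) a[fast]=0 → fast++
(s=1,f=2) a[fast]=5≠0 swap→a[1]=5 → slow++,fast++
(s=2,f=3) a[fast]=0 → fast++
(s=2,f=4) a[fast]=2≠0 swap→a[2]=2 → slow++,fast++
(s=3,f=5) a[fast]=6≠0 swap→a[3]=6 → slow++,fast++
(s=4,f=6) a[fast]=5≠0 swap→a[4]=5 → slow++,fast++
(s=5,f=7) a[fast]=8≠0 swap→a[5]=8 → slow++,fast++
(s=6,f=8) a[fast]=7≠0 swap→a[6]=7 → slow++,fast++
(s=7,f=9) a[fast]=4≠0 swap→a[7]=4 → slow++,fast++
(s=8,f=10) a[fast]=0 → fast++
(s=8,f=11) a[fast]=0 → fast++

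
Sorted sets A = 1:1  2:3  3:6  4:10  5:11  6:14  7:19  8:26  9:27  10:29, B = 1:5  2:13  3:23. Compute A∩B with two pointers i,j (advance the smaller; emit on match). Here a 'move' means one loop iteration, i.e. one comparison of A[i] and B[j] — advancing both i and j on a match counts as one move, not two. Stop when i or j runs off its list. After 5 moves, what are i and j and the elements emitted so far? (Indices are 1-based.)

i=5, j=2, emitted=[]

i=1 j=1: 1<5, i++
i=2 j=1: 3<5, i++
i=3 j=1: 6>5, j++
i=3 j=2: 6<13, i++
i=4 j=2: 10<13, i++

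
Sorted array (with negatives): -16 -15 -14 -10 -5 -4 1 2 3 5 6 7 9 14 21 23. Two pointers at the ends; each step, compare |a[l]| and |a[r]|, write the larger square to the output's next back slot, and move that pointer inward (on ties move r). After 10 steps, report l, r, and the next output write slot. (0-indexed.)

l=0 r=15: |-16|<=|23| out[15]=529, r--
l=0 r=14: |-16|<=|21| out[14]=441, r--
l=0 r=13: |-16|>|14| out[13]=256, l++
l=1 r=13: |-15|>|14| out[12]=225, l++
l=2 r=13: |-14|<=|14| out[11]=196, r--
l=2 r=12: |-14|>|9| out[10]=196, l++
l=3 r=12: |-10|>|9| out[9]=100, l++
l=4 r=12: |-5|<=|9| out[8]=81, r--
l=4 r=11: |-5|<=|7| out[7]=49, r--
l=4 r=10: |-5|<=|6| out[6]=36, r--

l=4, r=9, next write slot=5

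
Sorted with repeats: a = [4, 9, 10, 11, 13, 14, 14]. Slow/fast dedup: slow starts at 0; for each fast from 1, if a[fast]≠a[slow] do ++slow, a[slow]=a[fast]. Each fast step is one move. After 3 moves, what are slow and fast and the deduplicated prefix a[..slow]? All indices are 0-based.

(s=0,f=1) a[fast]=9≠a[slow]=4 write a[1]=9 → slow++,fast++
(s=1,f=2) a[fast]=10≠a[slow]=9 write a[2]=10 → slow++,fast++
(s=2,f=3) a[fast]=11≠a[slow]=10 write a[3]=11 → slow++,fast++

slow=3, fast=4, prefix=[4, 9, 10, 11]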